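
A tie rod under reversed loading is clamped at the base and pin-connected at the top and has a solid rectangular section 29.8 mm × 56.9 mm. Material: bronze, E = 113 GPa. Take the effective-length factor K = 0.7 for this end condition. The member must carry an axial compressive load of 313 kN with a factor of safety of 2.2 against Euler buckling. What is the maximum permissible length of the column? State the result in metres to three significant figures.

Buckling occurs about the weak axis: I_min = h·b³/12 with b = 29.8 mm (the shorter side).
I_min = 56.9×29.8³/12 = 1.255×10^5 mm⁴
I = 1.255×10^-7 m⁴
Required critical load P_cr = n·P = 2.2 × 313 = 688.6 kN = 6.886×10^5 N
From P_cr = π²EI/(K·L)²:  L = (1/K)·√(π²EI/P_cr) = (1/0.7)·√(π²×1.13×10^11×1.255×10^-7/6.886×10^5)
L = 0.644 m

L_max ≈ 0.644 m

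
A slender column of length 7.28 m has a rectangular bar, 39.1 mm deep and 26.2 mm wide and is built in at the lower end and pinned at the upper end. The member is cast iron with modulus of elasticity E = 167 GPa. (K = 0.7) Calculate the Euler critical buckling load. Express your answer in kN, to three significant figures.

Buckling occurs about the weak axis: I_min = h·b³/12 with b = 26.2 mm (the shorter side).
I_min = 39.1×26.2³/12 = 5.860×10^4 mm⁴
I = 5.860×10^4 mm⁴ = 5.860×10^-8 m⁴
Effective length L_e = K·L = 0.7 × 7.28 = 5.096 m
P_cr = π²EI / L_e² = π² × 167×10⁹ × 5.860×10^-8 / 5.096² = 3.719×10^3 N

P_cr ≈ 3.72 kN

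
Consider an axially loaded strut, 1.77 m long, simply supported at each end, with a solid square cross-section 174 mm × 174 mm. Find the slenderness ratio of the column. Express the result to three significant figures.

λ ≈ 35.2

For a square r = a/√12 = 174/√12 = 50.23 mm
L_e = K·L = 1 × 1.77 m = 1.770 m = 1770.0 mm
λ = L_e / r_min = 1770.0 / 50.23 = 35.2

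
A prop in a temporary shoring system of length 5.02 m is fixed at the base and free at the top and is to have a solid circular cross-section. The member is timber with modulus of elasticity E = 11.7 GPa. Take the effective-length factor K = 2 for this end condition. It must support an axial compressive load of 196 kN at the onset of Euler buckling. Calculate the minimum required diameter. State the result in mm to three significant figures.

d ≈ 243 mm

L_e = K·L = 2 × 5.02 = 10.04 m
Required I = P_cr·L_e²/(π²E) = 1.960×10^5 × 10.04² / (π² × 1.17×10^10) = 1.711×10^-4 m⁴
I_req = 1.711×10^8 mm⁴
Solid circle: I = πd⁴/64  ⇒  d = (64I/π)^(1/4) = (64×1.711×10^8/π)^(1/4) = 243 mm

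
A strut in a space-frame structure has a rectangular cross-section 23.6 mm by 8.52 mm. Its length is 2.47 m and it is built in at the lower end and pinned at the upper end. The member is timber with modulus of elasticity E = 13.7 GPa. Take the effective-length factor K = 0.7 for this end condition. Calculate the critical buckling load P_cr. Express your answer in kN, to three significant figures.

Buckling occurs about the weak axis: I_min = h·b³/12 with b = 8.52 mm (the shorter side).
I_min = 23.6×8.52³/12 = 1.216×10^3 mm⁴
I = 1.216×10^3 mm⁴ = 1.216×10^-9 m⁴
Effective length L_e = K·L = 0.7 × 2.47 = 1.729 m
P_cr = π²EI / L_e² = π² × 13.7×10⁹ × 1.216×10^-9 / 1.729² = 55.01 N

P_cr ≈ 0.0550 kN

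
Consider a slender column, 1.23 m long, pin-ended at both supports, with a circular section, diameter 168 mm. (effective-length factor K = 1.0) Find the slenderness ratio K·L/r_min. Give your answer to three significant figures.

I = πd⁴/64 = π×168⁴/64 = 3.910×10^7 mm⁴
A = 2.217×10^4 mm²;  r_min = √(I/A) = √(3.910×10^7/2.217×10^4) = 42.00 mm
L_e = K·L = 1 × 1.23 m = 1.230 m = 1230.0 mm
λ = L_e / r_min = 1230.0 / 42.00 = 29.3

λ ≈ 29.3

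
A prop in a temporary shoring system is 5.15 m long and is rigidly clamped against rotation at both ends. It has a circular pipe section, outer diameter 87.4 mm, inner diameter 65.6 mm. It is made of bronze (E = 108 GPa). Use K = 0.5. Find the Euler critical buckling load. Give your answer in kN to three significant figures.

d_o = 87.4 mm, d_i = 65.6 mm
I = π(d_o⁴ − d_i⁴)/64 = π(87.4⁴ − 65.60⁴)/64 = 1.955×10^6 mm⁴
I = 1.955×10^6 mm⁴ = 1.955×10^-6 m⁴
Effective length L_e = K·L = 0.5 × 5.15 = 2.575 m
P_cr = π²EI / L_e² = π² × 108×10⁹ × 1.955×10^-6 / 2.575² = 3.143×10^5 N

P_cr ≈ 314 kN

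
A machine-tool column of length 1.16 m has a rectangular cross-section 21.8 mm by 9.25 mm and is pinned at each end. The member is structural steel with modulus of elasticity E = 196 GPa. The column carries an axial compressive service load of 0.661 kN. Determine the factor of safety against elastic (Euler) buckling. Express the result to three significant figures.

n ≈ 3.13

Buckling occurs about the weak axis: I_min = h·b³/12 with b = 9.25 mm (the shorter side).
I_min = 21.8×9.25³/12 = 1.438×10^3 mm⁴
I = 1.438×10^3 mm⁴ = 1.438×10^-9 m⁴
Effective length L_e = K·L = 1 × 1.16 = 1.160 m
P_cr = π²EI / L_e² = π² × 196×10⁹ × 1.438×10^-9 / 1.160² = 2.067×10^3 N
Factor of safety n = P_cr / P = 2.0670 / 0.661 = 3.13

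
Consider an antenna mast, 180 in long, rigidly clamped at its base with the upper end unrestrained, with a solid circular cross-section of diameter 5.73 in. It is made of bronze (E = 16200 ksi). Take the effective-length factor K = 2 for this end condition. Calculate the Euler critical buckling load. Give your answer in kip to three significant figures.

P_cr ≈ 65.3 kip

I = πd⁴/64 = π×5.73⁴/64 = 52.92 in⁴
Effective length L_e = K·L = 2 × 180 = 360.0 in
P_cr = π²EI / L_e² = π² × 16200×10³ × 52.92 / 360.0² = 6.528×10^4 lb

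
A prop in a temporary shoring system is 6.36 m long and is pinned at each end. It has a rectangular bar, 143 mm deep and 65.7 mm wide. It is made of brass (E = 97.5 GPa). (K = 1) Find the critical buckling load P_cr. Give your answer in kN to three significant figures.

P_cr ≈ 80.4 kN

Buckling occurs about the weak axis: I_min = h·b³/12 with b = 65.7 mm (the shorter side).
I_min = 143×65.7³/12 = 3.379×10^6 mm⁴
I = 3.379×10^6 mm⁴ = 3.379×10^-6 m⁴
Effective length L_e = K·L = 1 × 6.36 = 6.360 m
P_cr = π²EI / L_e² = π² × 97.5×10⁹ × 3.379×10^-6 / 6.360² = 8.040×10^4 N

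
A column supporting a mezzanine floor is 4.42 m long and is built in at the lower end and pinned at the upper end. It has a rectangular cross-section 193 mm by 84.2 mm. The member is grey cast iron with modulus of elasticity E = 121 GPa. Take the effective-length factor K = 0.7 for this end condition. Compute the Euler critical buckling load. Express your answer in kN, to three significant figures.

P_cr ≈ 1200 kN

Buckling occurs about the weak axis: I_min = h·b³/12 with b = 84.2 mm (the shorter side).
I_min = 193×84.2³/12 = 9.601×10^6 mm⁴
I = 9.601×10^6 mm⁴ = 9.601×10^-6 m⁴
Effective length L_e = K·L = 0.7 × 4.42 = 3.094 m
P_cr = π²EI / L_e² = π² × 121×10⁹ × 9.601×10^-6 / 3.094² = 1.198×10^6 N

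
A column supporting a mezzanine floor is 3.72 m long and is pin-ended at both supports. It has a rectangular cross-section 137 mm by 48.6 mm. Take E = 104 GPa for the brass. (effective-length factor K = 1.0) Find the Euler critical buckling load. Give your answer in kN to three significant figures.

Buckling occurs about the weak axis: I_min = h·b³/12 with b = 48.6 mm (the shorter side).
I_min = 137×48.6³/12 = 1.311×10^6 mm⁴
I = 1.311×10^6 mm⁴ = 1.311×10^-6 m⁴
Effective length L_e = K·L = 1 × 3.72 = 3.720 m
P_cr = π²EI / L_e² = π² × 104×10⁹ × 1.311×10^-6 / 3.720² = 9.721×10^4 N

P_cr ≈ 97.2 kN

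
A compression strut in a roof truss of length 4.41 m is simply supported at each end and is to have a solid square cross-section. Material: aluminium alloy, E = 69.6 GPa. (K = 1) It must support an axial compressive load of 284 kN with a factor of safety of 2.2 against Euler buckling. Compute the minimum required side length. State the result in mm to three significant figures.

a ≈ 121 mm

Required P_cr = n·P = 2.2 × 284 = 624.8 kN
L_e = K·L = 1 × 4.41 = 4.410 m
Required I = P_cr·L_e²/(π²E) = 6.248×10^5 × 4.410² / (π² × 6.96×10^10) = 1.769×10^-5 m⁴
I_req = 1.769×10^7 mm⁴
Solid square: I = a⁴/12  ⇒  a = (12I)^(1/4) = (12×1.769×10^7)^(1/4) = 121 mm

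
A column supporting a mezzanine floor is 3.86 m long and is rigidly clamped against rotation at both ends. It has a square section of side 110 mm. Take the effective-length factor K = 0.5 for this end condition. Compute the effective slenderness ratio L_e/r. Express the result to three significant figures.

λ ≈ 60.8

I = a⁴/12 = 110⁴/12 = 1.220×10^7 mm⁴
A = 1.210×10^4 mm²;  r_min = √(I/A) = √(1.220×10^7/1.210×10^4) = 31.75 mm
L_e = K·L = 0.5 × 3.86 m = 1.930 m = 1930.0 mm
λ = L_e / r_min = 1930.0 / 31.75 = 60.8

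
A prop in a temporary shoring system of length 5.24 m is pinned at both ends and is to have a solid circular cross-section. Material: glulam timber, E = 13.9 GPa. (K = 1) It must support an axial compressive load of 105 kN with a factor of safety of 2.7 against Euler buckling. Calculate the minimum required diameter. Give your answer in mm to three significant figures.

d ≈ 184 mm

Required P_cr = n·P = 2.7 × 105 = 283.5 kN
L_e = K·L = 1 × 5.24 = 5.240 m
Required I = P_cr·L_e²/(π²E) = 2.835×10^5 × 5.240² / (π² × 1.39×10^10) = 5.674×10^-5 m⁴
I_req = 5.674×10^7 mm⁴
Solid circle: I = πd⁴/64  ⇒  d = (64I/π)^(1/4) = (64×5.674×10^7/π)^(1/4) = 184 mm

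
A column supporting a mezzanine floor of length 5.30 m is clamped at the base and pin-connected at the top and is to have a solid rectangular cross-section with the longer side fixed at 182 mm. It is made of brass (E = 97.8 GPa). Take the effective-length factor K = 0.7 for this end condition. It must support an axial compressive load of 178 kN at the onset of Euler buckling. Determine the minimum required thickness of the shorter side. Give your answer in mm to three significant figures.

b ≈ 55.1 mm

L_e = K·L = 0.7 × 5.30 = 3.710 m
Required I = P_cr·L_e²/(π²E) = 1.780×10^5 × 3.710² / (π² × 9.78×10^10) = 2.538×10^-6 m⁴
I_req = 2.538×10^6 mm⁴
Rectangle, weak axis: I_min = h·b³/12 with h = 182 mm fixed  ⇒  b = (12I/h)^(1/3) = 55.1 mm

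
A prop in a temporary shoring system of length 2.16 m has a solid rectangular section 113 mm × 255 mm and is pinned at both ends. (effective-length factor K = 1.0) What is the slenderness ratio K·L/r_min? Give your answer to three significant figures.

λ ≈ 66.2

Buckling occurs about the weak axis: I_min = h·b³/12 with b = 113 mm (the shorter side).
I_min = 255×113³/12 = 3.066×10^7 mm⁴
A = 2.881×10^4 mm²;  r_min = √(I/A) = √(3.066×10^7/2.881×10^4) = 32.62 mm
L_e = K·L = 1 × 2.16 m = 2.160 m = 2160.0 mm
λ = L_e / r_min = 2160.0 / 32.62 = 66.2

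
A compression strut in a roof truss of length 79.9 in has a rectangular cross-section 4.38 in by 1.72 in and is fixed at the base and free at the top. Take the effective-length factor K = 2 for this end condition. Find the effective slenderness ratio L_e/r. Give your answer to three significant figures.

λ ≈ 322

For a rectangle r_min = b/√12 = 1.72/√12 = 0.4965 in
L_e = K·L = 2 × 79.9 = 159.8 in
λ = L_e / r_min = 159.80 / 0.4965 = 322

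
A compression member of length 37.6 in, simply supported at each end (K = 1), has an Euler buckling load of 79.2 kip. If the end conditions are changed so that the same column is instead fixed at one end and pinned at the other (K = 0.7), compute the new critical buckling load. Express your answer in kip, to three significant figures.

P_cr ∝ 1/K², so P_cr,new = P_cr,old × (K_old/K_new)² = 79.2 × (1/0.7)²
= 79.2 × 2.041 = 162 kip

P_cr ≈ 162 kip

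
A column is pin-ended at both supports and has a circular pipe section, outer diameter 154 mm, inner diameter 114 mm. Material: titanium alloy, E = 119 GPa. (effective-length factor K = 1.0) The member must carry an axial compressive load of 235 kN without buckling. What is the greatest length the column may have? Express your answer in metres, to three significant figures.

d_o = 154 mm, d_i = 114 mm
I = π(d_o⁴ − d_i⁴)/64 = π(154⁴ − 114.0⁴)/64 = 1.932×10^7 mm⁴
I = 1.932×10^-5 m⁴
At the buckling limit P_cr = P = 2.350×10^5 N
From P_cr = π²EI/(K·L)²:  L = (1/K)·√(π²EI/P_cr) = (1/1)·√(π²×1.19×10^11×1.932×10^-5/2.350×10^5)
L = 9.83 m

L_max ≈ 9.83 m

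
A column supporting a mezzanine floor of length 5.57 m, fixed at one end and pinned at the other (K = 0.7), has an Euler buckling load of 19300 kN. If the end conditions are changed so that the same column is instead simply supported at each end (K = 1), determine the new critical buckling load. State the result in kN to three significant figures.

P_cr ∝ 1/K², so P_cr,new = P_cr,old × (K_old/K_new)² = 19300 × (0.7/1)²
= 19300 × 0.4900 = 9460 kN

P_cr ≈ 9460 kN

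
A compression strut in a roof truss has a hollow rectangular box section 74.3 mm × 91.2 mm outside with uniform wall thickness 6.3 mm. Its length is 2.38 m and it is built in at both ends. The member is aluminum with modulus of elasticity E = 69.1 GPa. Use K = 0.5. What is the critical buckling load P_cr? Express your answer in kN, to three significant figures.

P_cr ≈ 760 kN

Inner dimensions: h_i = 91.2 − 2×6.3 = 78.60 mm, b_i = 74.3 − 2×6.3 = 61.70 mm
Weak-axis I_min = (h_o·b_o³ − h_i·b_i³)/12 with b_o = 74.3, b_i = 61.70 mm (shorter outer/inner sides).
I_min = (91.2×74.3³ − 78.60×61.70³)/12 = 1.579×10^6 mm⁴
I = 1.579×10^6 mm⁴ = 1.579×10^-6 m⁴
Effective length L_e = K·L = 0.5 × 2.38 = 1.190 m
P_cr = π²EI / L_e² = π² × 69.1×10⁹ × 1.579×10^-6 / 1.190² = 7.604×10^5 N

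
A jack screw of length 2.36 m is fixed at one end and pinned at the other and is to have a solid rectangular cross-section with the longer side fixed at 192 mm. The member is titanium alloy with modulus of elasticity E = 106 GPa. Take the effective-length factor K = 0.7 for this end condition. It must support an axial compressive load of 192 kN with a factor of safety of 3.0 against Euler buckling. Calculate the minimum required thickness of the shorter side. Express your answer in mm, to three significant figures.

b ≈ 45.5 mm

Required P_cr = n·P = 3.0 × 192 = 576.0 kN
L_e = K·L = 0.7 × 2.36 = 1.652 m
Required I = P_cr·L_e²/(π²E) = 5.760×10^5 × 1.652² / (π² × 1.06×10^11) = 1.503×10^-6 m⁴
I_req = 1.503×10^6 mm⁴
Rectangle, weak axis: I_min = h·b³/12 with h = 192 mm fixed  ⇒  b = (12I/h)^(1/3) = 45.5 mm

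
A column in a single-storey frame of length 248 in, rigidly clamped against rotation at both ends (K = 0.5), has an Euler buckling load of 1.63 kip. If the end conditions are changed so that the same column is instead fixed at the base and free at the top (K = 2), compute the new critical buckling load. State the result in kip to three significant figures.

P_cr ≈ 0.102 kip

P_cr ∝ 1/K², so P_cr,new = P_cr,old × (K_old/K_new)² = 1.63 × (0.5/2)²
= 1.63 × 0.06250 = 0.102 kip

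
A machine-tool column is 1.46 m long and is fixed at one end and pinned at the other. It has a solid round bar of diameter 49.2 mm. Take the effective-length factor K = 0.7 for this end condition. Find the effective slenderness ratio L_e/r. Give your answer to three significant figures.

λ ≈ 83.1

For a solid circle r = d/4 = 49.2/4 = 12.30 mm
L_e = K·L = 0.7 × 1.46 m = 1.022 m = 1022.0 mm
λ = L_e / r_min = 1022.0 / 12.30 = 83.1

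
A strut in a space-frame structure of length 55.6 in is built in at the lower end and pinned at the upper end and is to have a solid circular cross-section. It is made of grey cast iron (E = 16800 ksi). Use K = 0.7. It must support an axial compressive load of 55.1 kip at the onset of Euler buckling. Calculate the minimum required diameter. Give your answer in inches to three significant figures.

L_e = K·L = 0.7 × 55.6 = 38.92 in
Required I = P_cr·L_e²/(π²E) = 5.510×10^4 × 38.92² / (π² × 1.68×10^7) = 0.5034 in⁴
Solid circle: I = πd⁴/64  ⇒  d = (64I/π)^(1/4) = (64×0.5034/π)^(1/4) = 1.79 in

d ≈ 1.79 in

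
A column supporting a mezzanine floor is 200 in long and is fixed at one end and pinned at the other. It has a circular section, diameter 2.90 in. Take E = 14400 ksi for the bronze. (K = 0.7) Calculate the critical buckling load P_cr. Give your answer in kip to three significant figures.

I = πd⁴/64 = π×2.90⁴/64 = 3.472 in⁴
Effective length L_e = K·L = 0.7 × 200 = 140.0 in
P_cr = π²EI / L_e² = π² × 14400×10³ × 3.472 / 140.0² = 2.517×10^4 lb

P_cr ≈ 25.2 kip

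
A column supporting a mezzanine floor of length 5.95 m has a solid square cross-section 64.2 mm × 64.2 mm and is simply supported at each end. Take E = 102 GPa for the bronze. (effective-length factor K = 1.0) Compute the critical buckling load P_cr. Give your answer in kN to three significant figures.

I = a⁴/12 = 64.2⁴/12 = 1.416×10^6 mm⁴
I = 1.416×10^6 mm⁴ = 1.416×10^-6 m⁴
Effective length L_e = K·L = 1 × 5.95 = 5.950 m
P_cr = π²EI / L_e² = π² × 102×10⁹ × 1.416×10^-6 / 5.950² = 4.026×10^4 N

P_cr ≈ 40.3 kN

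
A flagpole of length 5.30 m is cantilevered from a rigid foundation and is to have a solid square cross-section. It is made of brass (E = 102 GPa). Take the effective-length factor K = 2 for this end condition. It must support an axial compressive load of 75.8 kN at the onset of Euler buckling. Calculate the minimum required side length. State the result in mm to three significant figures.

L_e = K·L = 2 × 5.30 = 10.60 m
Required I = P_cr·L_e²/(π²E) = 7.580×10^4 × 10.60² / (π² × 1.02×10^11) = 8.460×10^-6 m⁴
I_req = 8.460×10^6 mm⁴
Solid square: I = a⁴/12  ⇒  a = (12I)^(1/4) = (12×8.460×10^6)^(1/4) = 100 mm

a ≈ 100 mm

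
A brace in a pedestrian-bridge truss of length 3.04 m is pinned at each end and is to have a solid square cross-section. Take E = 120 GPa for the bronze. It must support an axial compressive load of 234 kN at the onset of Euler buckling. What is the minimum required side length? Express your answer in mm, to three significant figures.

L_e = K·L = 1 × 3.04 = 3.040 m
Required I = P_cr·L_e²/(π²E) = 2.340×10^5 × 3.040² / (π² × 1.20×10^11) = 1.826×10^-6 m⁴
I_req = 1.826×10^6 mm⁴
Solid square: I = a⁴/12  ⇒  a = (12I)^(1/4) = (12×1.826×10^6)^(1/4) = 68.4 mm

a ≈ 68.4 mm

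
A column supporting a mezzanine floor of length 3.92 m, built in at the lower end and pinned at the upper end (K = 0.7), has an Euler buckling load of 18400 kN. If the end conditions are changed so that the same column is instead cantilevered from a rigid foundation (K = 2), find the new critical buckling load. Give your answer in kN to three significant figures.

P_cr ≈ 2250 kN

P_cr ∝ 1/K², so P_cr,new = P_cr,old × (K_old/K_new)² = 18400 × (0.7/2)²
= 18400 × 0.1225 = 2250 kN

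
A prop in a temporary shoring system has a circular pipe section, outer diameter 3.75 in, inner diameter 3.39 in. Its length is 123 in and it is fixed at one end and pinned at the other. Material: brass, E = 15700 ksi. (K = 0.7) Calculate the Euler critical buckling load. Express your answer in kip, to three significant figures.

d_o = 3.75 in, d_i = 3.39 in
I = π(d_o⁴ − d_i⁴)/64 = π(3.75⁴ − 3.390⁴)/64 = 3.224 in⁴
Effective length L_e = K·L = 0.7 × 123 = 86.10 in
P_cr = π²EI / L_e² = π² × 15700×10³ × 3.224 / 86.10² = 6.740×10^4 lb

P_cr ≈ 67.4 kip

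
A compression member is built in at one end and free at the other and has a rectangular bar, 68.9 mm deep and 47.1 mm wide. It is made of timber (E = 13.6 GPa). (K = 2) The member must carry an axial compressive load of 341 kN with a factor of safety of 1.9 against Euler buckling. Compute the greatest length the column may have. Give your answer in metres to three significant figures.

Buckling occurs about the weak axis: I_min = h·b³/12 with b = 47.1 mm (the shorter side).
I_min = 68.9×47.1³/12 = 5.999×10^5 mm⁴
I = 5.999×10^-7 m⁴
Required critical load P_cr = n·P = 1.9 × 341 = 647.9 kN = 6.479×10^5 N
From P_cr = π²EI/(K·L)²:  L = (1/K)·√(π²EI/P_cr) = (1/2)·√(π²×1.36×10^10×5.999×10^-7/6.479×10^5)
L = 0.176 m

L_max ≈ 0.176 m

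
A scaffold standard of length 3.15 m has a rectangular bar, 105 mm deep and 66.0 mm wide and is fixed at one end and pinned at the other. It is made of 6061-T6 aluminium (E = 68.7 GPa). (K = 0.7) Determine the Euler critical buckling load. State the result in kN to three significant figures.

Buckling occurs about the weak axis: I_min = h·b³/12 with b = 66.0 mm (the shorter side).
I_min = 105×66.0³/12 = 2.516×10^6 mm⁴
I = 2.516×10^6 mm⁴ = 2.516×10^-6 m⁴
Effective length L_e = K·L = 0.7 × 3.15 = 2.205 m
P_cr = π²EI / L_e² = π² × 68.7×10⁹ × 2.516×10^-6 / 2.205² = 3.508×10^5 N

P_cr ≈ 351 kN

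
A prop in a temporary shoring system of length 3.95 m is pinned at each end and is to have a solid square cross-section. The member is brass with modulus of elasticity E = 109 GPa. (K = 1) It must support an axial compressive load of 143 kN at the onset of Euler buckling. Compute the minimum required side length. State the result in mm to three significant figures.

a ≈ 70.6 mm

L_e = K·L = 1 × 3.95 = 3.950 m
Required I = P_cr·L_e²/(π²E) = 1.430×10^5 × 3.950² / (π² × 1.09×10^11) = 2.074×10^-6 m⁴
I_req = 2.074×10^6 mm⁴
Solid square: I = a⁴/12  ⇒  a = (12I)^(1/4) = (12×2.074×10^6)^(1/4) = 70.6 mm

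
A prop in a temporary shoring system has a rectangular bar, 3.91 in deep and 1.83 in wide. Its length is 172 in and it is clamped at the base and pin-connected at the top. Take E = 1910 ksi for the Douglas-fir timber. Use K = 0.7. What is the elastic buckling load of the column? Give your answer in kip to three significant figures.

P_cr ≈ 2.60 kip

Buckling occurs about the weak axis: I_min = h·b³/12 with b = 1.83 in (the shorter side).
I_min = 3.91×1.83³/12 = 1.997 in⁴
Effective length L_e = K·L = 0.7 × 172 = 120.4 in
P_cr = π²EI / L_e² = π² × 1910×10³ × 1.997 / 120.4² = 2.597×10^3 lb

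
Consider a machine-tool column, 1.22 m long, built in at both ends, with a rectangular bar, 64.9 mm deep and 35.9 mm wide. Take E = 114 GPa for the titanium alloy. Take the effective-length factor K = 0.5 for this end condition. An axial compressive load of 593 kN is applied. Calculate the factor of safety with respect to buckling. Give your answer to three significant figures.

n ≈ 1.28

Buckling occurs about the weak axis: I_min = h·b³/12 with b = 35.9 mm (the shorter side).
I_min = 64.9×35.9³/12 = 2.502×10^5 mm⁴
I = 2.502×10^5 mm⁴ = 2.502×10^-7 m⁴
Effective length L_e = K·L = 0.5 × 1.22 = 0.6100 m
P_cr = π²EI / L_e² = π² × 114×10⁹ × 2.502×10^-7 / 0.6100² = 7.566×10^5 N
Factor of safety n = P_cr / P = 756.64 / 593 = 1.28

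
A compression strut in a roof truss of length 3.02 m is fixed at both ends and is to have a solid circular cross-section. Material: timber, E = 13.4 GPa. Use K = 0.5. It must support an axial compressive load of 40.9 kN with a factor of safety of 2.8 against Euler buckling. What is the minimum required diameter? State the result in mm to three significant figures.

Required P_cr = n·P = 2.8 × 40.9 = 114.5 kN
L_e = K·L = 0.5 × 3.02 = 1.510 m
Required I = P_cr·L_e²/(π²E) = 1.145×10^5 × 1.510² / (π² × 1.34×10^10) = 1.974×10^-6 m⁴
I_req = 1.974×10^6 mm⁴
Solid circle: I = πd⁴/64  ⇒  d = (64I/π)^(1/4) = (64×1.974×10^6/π)^(1/4) = 79.6 mm

d ≈ 79.6 mm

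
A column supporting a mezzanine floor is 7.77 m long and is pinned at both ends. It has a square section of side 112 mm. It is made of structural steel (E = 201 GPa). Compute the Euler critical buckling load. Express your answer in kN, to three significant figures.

I = a⁴/12 = 112⁴/12 = 1.311×10^7 mm⁴
I = 1.311×10^7 mm⁴ = 1.311×10^-5 m⁴
Effective length L_e = K·L = 1 × 7.77 = 7.770 m
P_cr = π²EI / L_e² = π² × 201×10⁹ × 1.311×10^-5 / 7.770² = 4.309×10^5 N

P_cr ≈ 431 kN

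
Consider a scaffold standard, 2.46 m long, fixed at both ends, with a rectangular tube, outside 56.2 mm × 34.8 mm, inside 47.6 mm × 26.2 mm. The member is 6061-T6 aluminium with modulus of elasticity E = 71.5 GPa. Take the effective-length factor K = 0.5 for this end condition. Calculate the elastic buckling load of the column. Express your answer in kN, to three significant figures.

P_cr ≈ 58.8 kN

Weak-axis I_min = (h_o·b_o³ − h_i·b_i³)/12 with b_o = 34.8, b_i = 26.20 mm (shorter outer/inner sides).
I_min = (56.2×34.8³ − 47.60×26.20³)/12 = 1.260×10^5 mm⁴
I = 1.260×10^5 mm⁴ = 1.260×10^-7 m⁴
Effective length L_e = K·L = 0.5 × 2.46 = 1.230 m
P_cr = π²EI / L_e² = π² × 71.5×10⁹ × 1.260×10^-7 / 1.230² = 5.879×10^4 N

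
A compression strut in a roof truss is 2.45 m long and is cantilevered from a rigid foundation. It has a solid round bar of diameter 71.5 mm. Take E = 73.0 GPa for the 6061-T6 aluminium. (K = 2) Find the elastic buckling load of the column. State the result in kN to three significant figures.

P_cr ≈ 38.5 kN

I = πd⁴/64 = π×71.5⁴/64 = 1.283×10^6 mm⁴
I = 1.283×10^6 mm⁴ = 1.283×10^-6 m⁴
Effective length L_e = K·L = 2 × 2.45 = 4.900 m
P_cr = π²EI / L_e² = π² × 73.0×10⁹ × 1.283×10^-6 / 4.900² = 3.850×10^4 N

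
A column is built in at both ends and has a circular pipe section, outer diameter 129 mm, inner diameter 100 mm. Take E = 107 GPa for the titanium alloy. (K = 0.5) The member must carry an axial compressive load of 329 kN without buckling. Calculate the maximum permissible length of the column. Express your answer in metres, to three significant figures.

L_max ≈ 10.6 m

d_o = 129 mm, d_i = 100 mm
I = π(d_o⁴ − d_i⁴)/64 = π(129⁴ − 100.0⁴)/64 = 8.685×10^6 mm⁴
I = 8.685×10^-6 m⁴
At the buckling limit P_cr = P = 3.290×10^5 N
From P_cr = π²EI/(K·L)²:  L = (1/K)·√(π²EI/P_cr) = (1/0.5)·√(π²×1.07×10^11×8.685×10^-6/3.290×10^5)
L = 10.6 m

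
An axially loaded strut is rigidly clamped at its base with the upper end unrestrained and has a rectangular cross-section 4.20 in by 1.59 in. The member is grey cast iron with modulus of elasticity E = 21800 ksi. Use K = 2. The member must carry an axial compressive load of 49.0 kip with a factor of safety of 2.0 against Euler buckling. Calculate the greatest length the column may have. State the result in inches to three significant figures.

L_max ≈ 27.8 in

Buckling occurs about the weak axis: I_min = h·b³/12 with b = 1.59 in (the shorter side).
I_min = 4.20×1.59³/12 = 1.407 in⁴
Required critical load P_cr = n·P = 2.0 × 49.0 = 98.00 kip = 9.800×10^4 lb
From P_cr = π²EI/(K·L)²:  L = (1/K)·√(π²EI/P_cr) = (1/2)·√(π²×2.18×10^7×1.407/9.800×10^4)
L = 27.8 in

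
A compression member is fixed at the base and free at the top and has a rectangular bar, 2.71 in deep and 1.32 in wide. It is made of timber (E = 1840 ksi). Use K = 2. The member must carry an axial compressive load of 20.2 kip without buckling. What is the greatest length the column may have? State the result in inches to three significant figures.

L_max ≈ 10.8 in

Buckling occurs about the weak axis: I_min = h·b³/12 with b = 1.32 in (the shorter side).
I_min = 2.71×1.32³/12 = 0.5194 in⁴
At the buckling limit P_cr = P = 2.020×10^4 lb
From P_cr = π²EI/(K·L)²:  L = (1/K)·√(π²EI/P_cr) = (1/2)·√(π²×1.84×10^6×0.5194/2.020×10^4)
L = 10.8 in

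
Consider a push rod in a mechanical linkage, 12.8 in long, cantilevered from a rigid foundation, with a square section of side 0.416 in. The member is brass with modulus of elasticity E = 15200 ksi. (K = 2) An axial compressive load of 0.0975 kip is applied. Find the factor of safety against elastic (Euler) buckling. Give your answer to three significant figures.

I = a⁴/12 = 0.416⁴/12 = 2.496×10^-3 in⁴
Effective length L_e = K·L = 2 × 12.8 = 25.60 in
P_cr = π²EI / L_e² = π² × 15200×10³ × 2.496×10^-3 / 25.60² = 571.3 lb
Factor of safety n = P_cr / P = 0.57129 / 0.0975 = 5.86

n ≈ 5.86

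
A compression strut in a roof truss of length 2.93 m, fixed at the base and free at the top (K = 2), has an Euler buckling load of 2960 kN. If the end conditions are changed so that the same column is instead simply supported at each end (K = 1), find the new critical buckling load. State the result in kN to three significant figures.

P_cr ∝ 1/K², so P_cr,new = P_cr,old × (K_old/K_new)² = 2960 × (2/1)²
= 2960 × 4.000 = 11800 kN

P_cr ≈ 11800 kN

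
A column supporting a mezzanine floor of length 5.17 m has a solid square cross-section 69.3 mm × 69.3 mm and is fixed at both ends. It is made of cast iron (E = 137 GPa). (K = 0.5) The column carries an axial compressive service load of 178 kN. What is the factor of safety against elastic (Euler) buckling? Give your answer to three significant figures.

n ≈ 2.18

I = a⁴/12 = 69.3⁴/12 = 1.922×10^6 mm⁴
I = 1.922×10^6 mm⁴ = 1.922×10^-6 m⁴
Effective length L_e = K·L = 0.5 × 5.17 = 2.585 m
P_cr = π²EI / L_e² = π² × 137×10⁹ × 1.922×10^-6 / 2.585² = 3.889×10^5 N
Factor of safety n = P_cr / P = 388.91 / 178 = 2.18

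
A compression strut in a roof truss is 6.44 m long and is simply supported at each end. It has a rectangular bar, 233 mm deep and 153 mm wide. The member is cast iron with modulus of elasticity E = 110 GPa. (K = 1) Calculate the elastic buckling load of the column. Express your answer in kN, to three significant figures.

P_cr ≈ 1820 kN

Buckling occurs about the weak axis: I_min = h·b³/12 with b = 153 mm (the shorter side).
I_min = 233×153³/12 = 6.954×10^7 mm⁴
I = 6.954×10^7 mm⁴ = 6.954×10^-5 m⁴
Effective length L_e = K·L = 1 × 6.44 = 6.440 m
P_cr = π²EI / L_e² = π² × 110×10⁹ × 6.954×10^-5 / 6.440² = 1.820×10^6 N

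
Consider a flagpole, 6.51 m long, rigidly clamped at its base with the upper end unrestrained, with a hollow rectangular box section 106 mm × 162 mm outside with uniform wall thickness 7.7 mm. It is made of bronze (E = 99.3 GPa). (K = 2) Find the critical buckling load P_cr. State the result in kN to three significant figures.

P_cr ≈ 40.4 kN

Inner dimensions: h_i = 162 − 2×7.7 = 146.6 mm, b_i = 106 − 2×7.7 = 90.60 mm
Weak-axis I_min = (h_o·b_o³ − h_i·b_i³)/12 with b_o = 106, b_i = 90.60 mm (shorter outer/inner sides).
I_min = (162×106³ − 146.6×90.60³)/12 = 6.993×10^6 mm⁴
I = 6.993×10^6 mm⁴ = 6.993×10^-6 m⁴
Effective length L_e = K·L = 2 × 6.51 = 13.02 m
P_cr = π²EI / L_e² = π² × 99.3×10⁹ × 6.993×10^-6 / 13.02² = 4.043×10^4 N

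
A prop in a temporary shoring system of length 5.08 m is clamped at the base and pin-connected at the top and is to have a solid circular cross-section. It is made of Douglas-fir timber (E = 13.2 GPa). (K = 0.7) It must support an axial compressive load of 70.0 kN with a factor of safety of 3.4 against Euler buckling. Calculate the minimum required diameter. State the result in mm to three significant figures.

Required P_cr = n·P = 3.4 × 70.0 = 238.0 kN
L_e = K·L = 0.7 × 5.08 = 3.556 m
Required I = P_cr·L_e²/(π²E) = 2.380×10^5 × 3.556² / (π² × 1.32×10^10) = 2.310×10^-5 m⁴
I_req = 2.310×10^7 mm⁴
Solid circle: I = πd⁴/64  ⇒  d = (64I/π)^(1/4) = (64×2.310×10^7/π)^(1/4) = 147 mm

d ≈ 147 mm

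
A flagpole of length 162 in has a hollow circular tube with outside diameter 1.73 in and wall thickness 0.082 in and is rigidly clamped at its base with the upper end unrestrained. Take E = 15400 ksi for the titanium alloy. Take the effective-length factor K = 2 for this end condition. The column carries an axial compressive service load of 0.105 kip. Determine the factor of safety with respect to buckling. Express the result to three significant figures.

n ≈ 1.99

Inner diameter d_i = 1.73 − 2×0.082 = 1.566 in
I = π(d_o⁴ − d_i⁴)/64 = π(1.73⁴ − 1.566⁴)/64 = 0.1445 in⁴
Effective length L_e = K·L = 2 × 162 = 324.0 in
P_cr = π²EI / L_e² = π² × 15400×10³ × 0.1445 / 324.0² = 209.2 lb
Factor of safety n = P_cr / P = 0.20919 / 0.105 = 1.99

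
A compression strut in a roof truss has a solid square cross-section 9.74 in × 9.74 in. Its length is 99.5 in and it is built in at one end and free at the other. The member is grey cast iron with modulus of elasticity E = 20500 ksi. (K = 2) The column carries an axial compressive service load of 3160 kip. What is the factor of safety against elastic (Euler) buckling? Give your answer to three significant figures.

n ≈ 1.21

I = a⁴/12 = 9.74⁴/12 = 750.0 in⁴
Effective length L_e = K·L = 2 × 99.5 = 199.0 in
P_cr = π²EI / L_e² = π² × 20500×10³ × 750.0 / 199.0² = 3.832×10^6 lb
Factor of safety n = P_cr / P = 3831.8 / 3160 = 1.21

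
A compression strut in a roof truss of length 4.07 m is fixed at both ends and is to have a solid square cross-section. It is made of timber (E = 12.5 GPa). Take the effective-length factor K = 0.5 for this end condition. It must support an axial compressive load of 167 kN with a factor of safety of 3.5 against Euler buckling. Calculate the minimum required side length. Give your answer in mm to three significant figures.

a ≈ 124 mm

Required P_cr = n·P = 3.5 × 167 = 584.5 kN
L_e = K·L = 0.5 × 4.07 = 2.035 m
Required I = P_cr·L_e²/(π²E) = 5.845×10^5 × 2.035² / (π² × 1.25×10^10) = 1.962×10^-5 m⁴
I_req = 1.962×10^7 mm⁴
Solid square: I = a⁴/12  ⇒  a = (12I)^(1/4) = (12×1.962×10^7)^(1/4) = 124 mm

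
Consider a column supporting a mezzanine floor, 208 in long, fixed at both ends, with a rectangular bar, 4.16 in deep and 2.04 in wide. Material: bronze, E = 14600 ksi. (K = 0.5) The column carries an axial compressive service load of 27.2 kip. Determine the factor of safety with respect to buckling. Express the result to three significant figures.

Buckling occurs about the weak axis: I_min = h·b³/12 with b = 2.04 in (the shorter side).
I_min = 4.16×2.04³/12 = 2.943 in⁴
Effective length L_e = K·L = 0.5 × 208 = 104.0 in
P_cr = π²EI / L_e² = π² × 14600×10³ × 2.943 / 104.0² = 3.921×10^4 lb
Factor of safety n = P_cr / P = 39.209 / 27.2 = 1.44

n ≈ 1.44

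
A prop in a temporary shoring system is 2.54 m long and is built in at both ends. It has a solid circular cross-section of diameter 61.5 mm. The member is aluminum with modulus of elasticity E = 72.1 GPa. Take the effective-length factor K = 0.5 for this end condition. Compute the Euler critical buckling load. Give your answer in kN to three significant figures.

P_cr ≈ 310 kN

I = πd⁴/64 = π×61.5⁴/64 = 7.022×10^5 mm⁴
I = 7.022×10^5 mm⁴ = 7.022×10^-7 m⁴
Effective length L_e = K·L = 0.5 × 2.54 = 1.270 m
P_cr = π²EI / L_e² = π² × 72.1×10⁹ × 7.022×10^-7 / 1.270² = 3.098×10^5 N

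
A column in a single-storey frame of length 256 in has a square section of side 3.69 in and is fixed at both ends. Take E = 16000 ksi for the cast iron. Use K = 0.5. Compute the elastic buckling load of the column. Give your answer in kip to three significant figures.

P_cr ≈ 149 kip

I = a⁴/12 = 3.69⁴/12 = 15.45 in⁴
Effective length L_e = K·L = 0.5 × 256 = 128.0 in
P_cr = π²EI / L_e² = π² × 16000×10³ × 15.45 / 128.0² = 1.489×10^5 lb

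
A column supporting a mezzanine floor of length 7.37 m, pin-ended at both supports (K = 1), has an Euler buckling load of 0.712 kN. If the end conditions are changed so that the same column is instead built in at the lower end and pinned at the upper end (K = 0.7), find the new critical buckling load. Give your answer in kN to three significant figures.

P_cr ∝ 1/K², so P_cr,new = P_cr,old × (K_old/K_new)² = 0.712 × (1/0.7)²
= 0.712 × 2.041 = 1.45 kN

P_cr ≈ 1.45 kN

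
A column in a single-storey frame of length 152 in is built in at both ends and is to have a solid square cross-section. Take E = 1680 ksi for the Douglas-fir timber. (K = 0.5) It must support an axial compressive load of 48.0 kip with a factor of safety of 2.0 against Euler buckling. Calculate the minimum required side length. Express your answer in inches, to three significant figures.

Required P_cr = n·P = 2.0 × 48.0 = 96.00 kip
L_e = K·L = 0.5 × 152 = 76.00 in
Required I = P_cr·L_e²/(π²E) = 9.600×10^4 × 76.00² / (π² × 1.68×10^6) = 33.44 in⁴
Solid square: I = a⁴/12  ⇒  a = (12I)^(1/4) = (12×33.44)^(1/4) = 4.48 in

a ≈ 4.48 in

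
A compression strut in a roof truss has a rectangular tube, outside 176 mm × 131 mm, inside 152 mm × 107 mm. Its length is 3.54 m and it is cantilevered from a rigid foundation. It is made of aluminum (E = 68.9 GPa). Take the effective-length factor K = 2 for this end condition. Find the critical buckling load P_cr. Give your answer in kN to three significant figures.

P_cr ≈ 237 kN

Weak-axis I_min = (h_o·b_o³ − h_i·b_i³)/12 with b_o = 131, b_i = 107.0 mm (shorter outer/inner sides).
I_min = (176×131³ − 152.0×107.0³)/12 = 1.745×10^7 mm⁴
I = 1.745×10^7 mm⁴ = 1.745×10^-5 m⁴
Effective length L_e = K·L = 2 × 3.54 = 7.080 m
P_cr = π²EI / L_e² = π² × 68.9×10⁹ × 1.745×10^-5 / 7.080² = 2.368×10^5 N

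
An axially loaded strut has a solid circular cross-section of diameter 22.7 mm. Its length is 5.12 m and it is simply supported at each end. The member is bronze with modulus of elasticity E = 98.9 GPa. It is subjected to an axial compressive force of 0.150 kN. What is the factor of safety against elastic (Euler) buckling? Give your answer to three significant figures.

I = πd⁴/64 = π×22.7⁴/64 = 1.303×10^4 mm⁴
I = 1.303×10^4 mm⁴ = 1.303×10^-8 m⁴
Effective length L_e = K·L = 1 × 5.12 = 5.120 m
P_cr = π²EI / L_e² = π² × 98.9×10⁹ × 1.303×10^-8 / 5.120² = 485.3 N
Factor of safety n = P_cr / P = 0.48532 / 0.150 = 3.24

n ≈ 3.24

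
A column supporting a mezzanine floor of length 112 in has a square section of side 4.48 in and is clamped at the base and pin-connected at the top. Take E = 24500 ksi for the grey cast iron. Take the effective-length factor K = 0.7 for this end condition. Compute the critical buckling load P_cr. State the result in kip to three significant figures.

I = a⁴/12 = 4.48⁴/12 = 33.57 in⁴
Effective length L_e = K·L = 0.7 × 112 = 78.40 in
P_cr = π²EI / L_e² = π² × 24500×10³ × 33.57 / 78.40² = 1.321×10^6 lb

P_cr ≈ 1320 kip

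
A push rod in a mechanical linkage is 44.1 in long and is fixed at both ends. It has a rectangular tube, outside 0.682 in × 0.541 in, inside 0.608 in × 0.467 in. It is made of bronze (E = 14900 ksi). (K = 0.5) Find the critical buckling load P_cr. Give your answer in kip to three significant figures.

P_cr ≈ 1.16 kip

Weak-axis I_min = (h_o·b_o³ − h_i·b_i³)/12 with b_o = 0.541, b_i = 0.4670 in (shorter outer/inner sides).
I_min = (0.682×0.541³ − 0.6080×0.4670³)/12 = 3.839×10^-3 in⁴
Effective length L_e = K·L = 0.5 × 44.1 = 22.05 in
P_cr = π²EI / L_e² = π² × 14900×10³ × 3.839×10^-3 / 22.05² = 1.161×10^3 lb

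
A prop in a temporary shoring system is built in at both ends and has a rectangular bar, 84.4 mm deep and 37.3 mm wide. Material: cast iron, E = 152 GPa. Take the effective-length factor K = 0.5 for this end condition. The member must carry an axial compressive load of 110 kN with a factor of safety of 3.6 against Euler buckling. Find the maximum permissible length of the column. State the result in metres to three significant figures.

L_max ≈ 2.35 m

Buckling occurs about the weak axis: I_min = h·b³/12 with b = 37.3 mm (the shorter side).
I_min = 84.4×37.3³/12 = 3.650×10^5 mm⁴
I = 3.650×10^-7 m⁴
Required critical load P_cr = n·P = 3.6 × 110 = 396.0 kN = 3.960×10^5 N
From P_cr = π²EI/(K·L)²:  L = (1/K)·√(π²EI/P_cr) = (1/0.5)·√(π²×1.52×10^11×3.650×10^-7/3.960×10^5)
L = 2.35 m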